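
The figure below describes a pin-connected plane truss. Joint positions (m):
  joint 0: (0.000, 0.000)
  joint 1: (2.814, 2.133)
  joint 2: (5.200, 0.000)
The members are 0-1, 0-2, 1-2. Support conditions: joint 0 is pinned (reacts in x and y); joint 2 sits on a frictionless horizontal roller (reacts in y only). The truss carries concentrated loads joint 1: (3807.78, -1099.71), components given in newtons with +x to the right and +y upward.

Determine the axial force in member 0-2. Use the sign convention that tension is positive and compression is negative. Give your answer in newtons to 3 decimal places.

N=3 nodes, M=3 members, R=3 reactions → 2N=6, M+R=6
member 0 (0-1): L=3.5310, (cx,cy)=(0.7969,0.6041)
member 1 (0-2): L=5.2000, (cx,cy)=(1.0000,0.0000)
member 2 (1-2): L=3.2004, (cx,cy)=(0.7455,-0.6665)
solve A·x = −loads:
  F[0-1] = +1750.3333 N (tension)
  F[0-2] = +2412.8851 N (tension)
  F[1-2] = -3236.4814 N (compression)
  Rx@0 = -3807.7800 N
  Ry@0 = -1057.3244 N
  Ry@2 = +2157.0344 N

2412.885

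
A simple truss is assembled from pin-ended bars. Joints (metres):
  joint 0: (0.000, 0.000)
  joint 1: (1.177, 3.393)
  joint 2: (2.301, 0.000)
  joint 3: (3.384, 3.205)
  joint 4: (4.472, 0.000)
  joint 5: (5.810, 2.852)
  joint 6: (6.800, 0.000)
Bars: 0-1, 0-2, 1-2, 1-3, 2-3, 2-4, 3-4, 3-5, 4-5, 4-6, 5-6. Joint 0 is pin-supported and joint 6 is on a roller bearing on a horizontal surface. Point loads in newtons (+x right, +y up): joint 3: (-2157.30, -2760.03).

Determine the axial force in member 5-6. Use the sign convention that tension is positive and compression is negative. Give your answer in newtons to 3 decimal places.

N=7 nodes, M=11 members, R=3 reactions → 2N=14, M+R=14
member 0 (0-1): L=3.5913, (cx,cy)=(0.3277,0.9448)
member 1 (0-2): L=2.3010, (cx,cy)=(1.0000,0.0000)
member 2 (1-2): L=3.5743, (cx,cy)=(0.3145,-0.9493)
member 3 (1-3): L=2.2150, (cx,cy)=(0.9964,-0.0849)
member 4 (2-3): L=3.3830, (cx,cy)=(0.3201,0.9474)
member 5 (2-4): L=2.1710, (cx,cy)=(1.0000,0.0000)
member 6 (3-4): L=3.3846, (cx,cy)=(0.3215,-0.9469)
member 7 (3-5): L=2.4515, (cx,cy)=(0.9896,-0.1440)
member 8 (4-5): L=3.1503, (cx,cy)=(0.4247,0.9053)
member 9 (4-6): L=2.3280, (cx,cy)=(1.0000,0.0000)
member 10 (5-6): L=3.0189, (cx,cy)=(0.3279,-0.9447)
solve A·x = −loads:
  F[0-1] = -2543.7870 N (compression)
  F[0-2] = -1323.6193 N (compression)
  F[1-2] = +2682.2326 N (tension)
  F[1-3] = -1683.2220 N (compression)
  F[2-3] = -2687.5965 N (compression)
  F[2-4] = +380.2201 N (tension)
  F[3-4] = -334.8433 N (compression)
  F[3-5] = -275.4544 N (compression)
  F[4-5] = +350.2310 N (tension)
  F[4-6] = +123.8314 N (tension)
  F[5-6] = -377.6159 N (compression)
  Rx@0 = +2157.3000 N
  Ry@0 = +2403.2954 N
  Ry@6 = +356.7346 N

-377.616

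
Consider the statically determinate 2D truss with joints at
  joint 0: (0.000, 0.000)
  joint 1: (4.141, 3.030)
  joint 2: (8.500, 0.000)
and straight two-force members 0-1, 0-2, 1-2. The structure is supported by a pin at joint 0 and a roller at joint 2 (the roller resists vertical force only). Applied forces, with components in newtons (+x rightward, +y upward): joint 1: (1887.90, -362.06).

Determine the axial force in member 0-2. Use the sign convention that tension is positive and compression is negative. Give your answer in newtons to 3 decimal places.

1221.912

N=3 nodes, M=3 members, R=3 reactions → 2N=6, M+R=6
member 0 (0-1): L=5.1312, (cx,cy)=(0.8070,0.5905)
member 1 (0-2): L=8.5000, (cx,cy)=(1.0000,0.0000)
member 2 (1-2): L=5.3087, (cx,cy)=(0.8211,-0.5708)
solve A·x = −loads:
  F[0-1] = +825.2323 N (tension)
  F[0-2] = +1221.9125 N (tension)
  F[1-2] = -1488.1183 N (compression)
  Rx@0 = -1887.9000 N
  Ry@0 = -487.3079 N
  Ry@2 = +849.3679 N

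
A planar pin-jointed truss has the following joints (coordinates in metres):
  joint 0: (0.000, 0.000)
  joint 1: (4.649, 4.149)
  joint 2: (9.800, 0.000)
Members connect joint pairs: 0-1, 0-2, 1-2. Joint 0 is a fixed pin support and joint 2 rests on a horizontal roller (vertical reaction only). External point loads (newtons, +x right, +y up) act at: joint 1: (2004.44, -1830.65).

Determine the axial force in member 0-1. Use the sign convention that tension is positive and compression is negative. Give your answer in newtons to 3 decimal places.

-170.606

N=3 nodes, M=3 members, R=3 reactions → 2N=6, M+R=6
member 0 (0-1): L=6.2312, (cx,cy)=(0.7461,0.6658)
member 1 (0-2): L=9.8000, (cx,cy)=(1.0000,0.0000)
member 2 (1-2): L=6.6142, (cx,cy)=(0.7788,-0.6273)
solve A·x = −loads:
  F[0-1] = -170.6062 N (compression)
  F[0-2] = +2131.7274 N (tension)
  F[1-2] = -2737.2487 N (compression)
  Rx@0 = -2004.4400 N
  Ry@0 = +113.5976 N
  Ry@2 = +1717.0524 N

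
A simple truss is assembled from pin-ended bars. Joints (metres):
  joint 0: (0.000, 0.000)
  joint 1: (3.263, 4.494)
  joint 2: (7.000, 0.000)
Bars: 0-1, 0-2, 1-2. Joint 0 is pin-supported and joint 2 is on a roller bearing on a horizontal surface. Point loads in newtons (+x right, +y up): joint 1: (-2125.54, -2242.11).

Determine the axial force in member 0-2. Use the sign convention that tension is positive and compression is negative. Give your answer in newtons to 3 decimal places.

N=3 nodes, M=3 members, R=3 reactions → 2N=6, M+R=6
member 0 (0-1): L=5.5537, (cx,cy)=(0.5875,0.8092)
member 1 (0-2): L=7.0000, (cx,cy)=(1.0000,0.0000)
member 2 (1-2): L=5.8448, (cx,cy)=(0.6394,-0.7689)
solve A·x = −loads:
  F[0-1] = -3165.5687 N (compression)
  F[0-2] = -265.6423 N (compression)
  F[1-2] = +415.4709 N (tension)
  Rx@0 = +2125.5400 N
  Ry@0 = +2561.5631 N
  Ry@2 = -319.4531 N

-265.642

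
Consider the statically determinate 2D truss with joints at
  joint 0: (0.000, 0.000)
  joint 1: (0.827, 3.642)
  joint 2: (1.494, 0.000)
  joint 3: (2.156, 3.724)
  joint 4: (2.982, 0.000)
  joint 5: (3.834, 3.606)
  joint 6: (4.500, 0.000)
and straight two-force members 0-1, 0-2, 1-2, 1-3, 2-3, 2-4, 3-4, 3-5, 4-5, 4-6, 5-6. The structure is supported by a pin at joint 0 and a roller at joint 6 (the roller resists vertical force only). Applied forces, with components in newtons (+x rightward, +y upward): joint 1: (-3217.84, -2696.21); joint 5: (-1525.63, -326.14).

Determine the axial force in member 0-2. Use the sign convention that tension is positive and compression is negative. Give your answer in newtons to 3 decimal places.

-3363.815

N=7 nodes, M=11 members, R=3 reactions → 2N=14, M+R=14
member 0 (0-1): L=3.7347, (cx,cy)=(0.2214,0.9752)
member 1 (0-2): L=1.4940, (cx,cy)=(1.0000,0.0000)
member 2 (1-2): L=3.7026, (cx,cy)=(0.1801,-0.9836)
member 3 (1-3): L=1.3315, (cx,cy)=(0.9981,0.0616)
member 4 (2-3): L=3.7824, (cx,cy)=(0.1750,0.9846)
member 5 (2-4): L=1.4880, (cx,cy)=(1.0000,0.0000)
member 6 (3-4): L=3.8145, (cx,cy)=(0.2165,-0.9763)
member 7 (3-5): L=1.6821, (cx,cy)=(0.9975,-0.0701)
member 8 (4-5): L=3.7053, (cx,cy)=(0.2299,0.9732)
member 9 (4-6): L=1.5180, (cx,cy)=(1.0000,0.0000)
member 10 (5-6): L=3.6670, (cx,cy)=(0.1816,-0.9834)
solve A·x = −loads:
  F[0-1] = -6230.4910 N (compression)
  F[0-2] = -3363.8154 N (compression)
  F[1-2] = +3511.4427 N (tension)
  F[1-3] = +1207.9094 N (tension)
  F[2-3] = -3508.1456 N (compression)
  F[2-4] = -2117.2443 N (compression)
  F[3-4] = +3473.3053 N (tension)
  F[3-5] = -160.8980 N (compression)
  F[4-5] = -3484.2582 N (compression)
  F[4-6] = -563.9518 N (compression)
  F[5-6] = +3105.1106 N (tension)
  Rx@0 = +4743.4700 N
  Ry@0 = +6075.8186 N
  Ry@6 = -3053.4686 N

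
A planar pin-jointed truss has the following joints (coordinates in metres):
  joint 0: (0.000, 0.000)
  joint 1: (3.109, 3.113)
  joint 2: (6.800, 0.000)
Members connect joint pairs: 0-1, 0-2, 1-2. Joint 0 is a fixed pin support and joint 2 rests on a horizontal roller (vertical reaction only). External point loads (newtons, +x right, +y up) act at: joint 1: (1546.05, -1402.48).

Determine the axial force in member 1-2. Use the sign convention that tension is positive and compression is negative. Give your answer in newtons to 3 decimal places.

-2092.386

N=3 nodes, M=3 members, R=3 reactions → 2N=6, M+R=6
member 0 (0-1): L=4.3996, (cx,cy)=(0.7067,0.7076)
member 1 (0-2): L=6.8000, (cx,cy)=(1.0000,0.0000)
member 2 (1-2): L=4.8285, (cx,cy)=(0.7644,-0.6447)
solve A·x = −loads:
  F[0-1] = -75.5911 N (compression)
  F[0-2] = +1599.4666 N (tension)
  F[1-2] = -2092.3862 N (compression)
  Rx@0 = -1546.0500 N
  Ry@0 = +53.4853 N
  Ry@2 = +1348.9947 N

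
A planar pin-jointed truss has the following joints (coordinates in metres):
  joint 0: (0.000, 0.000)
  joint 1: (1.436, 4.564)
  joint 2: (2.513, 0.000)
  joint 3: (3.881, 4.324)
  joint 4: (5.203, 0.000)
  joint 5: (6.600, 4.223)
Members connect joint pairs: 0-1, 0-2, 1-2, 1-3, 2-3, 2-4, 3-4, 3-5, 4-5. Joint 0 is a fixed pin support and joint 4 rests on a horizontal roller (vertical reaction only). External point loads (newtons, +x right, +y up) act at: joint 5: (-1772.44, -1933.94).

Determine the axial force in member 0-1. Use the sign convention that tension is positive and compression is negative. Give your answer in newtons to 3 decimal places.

-963.767

N=6 nodes, M=9 members, R=3 reactions → 2N=12, M+R=12
member 0 (0-1): L=4.7846, (cx,cy)=(0.3001,0.9539)
member 1 (0-2): L=2.5130, (cx,cy)=(1.0000,0.0000)
member 2 (1-2): L=4.6894, (cx,cy)=(0.2297,-0.9733)
member 3 (1-3): L=2.4568, (cx,cy)=(0.9952,-0.0977)
member 4 (2-3): L=4.5352, (cx,cy)=(0.3016,0.9534)
member 5 (2-4): L=2.6900, (cx,cy)=(1.0000,0.0000)
member 6 (3-4): L=4.5216, (cx,cy)=(0.2924,-0.9563)
member 7 (3-5): L=2.7209, (cx,cy)=(0.9993,-0.0371)
member 8 (4-5): L=4.4481, (cx,cy)=(0.3141,0.9494)
solve A·x = −loads:
  F[0-1] = -963.7665 N (compression)
  F[0-2] = -1483.1839 N (compression)
  F[1-2] = +996.8484 N (tension)
  F[1-3] = -520.6921 N (compression)
  F[2-3] = -1017.5985 N (compression)
  F[2-4] = -947.2922 N (compression)
  F[3-4] = +1004.8052 N (tension)
  F[3-5] = -1119.7003 N (compression)
  F[4-5] = -2080.7912 N (compression)
  Rx@0 = +1772.4400 N
  Ry@0 = +919.3350 N
  Ry@4 = +1014.6050 N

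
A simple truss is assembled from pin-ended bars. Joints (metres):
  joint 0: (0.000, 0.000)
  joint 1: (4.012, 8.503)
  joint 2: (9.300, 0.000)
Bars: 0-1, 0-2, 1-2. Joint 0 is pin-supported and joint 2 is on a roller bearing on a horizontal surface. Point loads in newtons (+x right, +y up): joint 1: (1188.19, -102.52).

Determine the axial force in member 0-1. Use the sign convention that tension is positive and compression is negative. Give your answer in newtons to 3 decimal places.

N=3 nodes, M=3 members, R=3 reactions → 2N=6, M+R=6
member 0 (0-1): L=9.4020, (cx,cy)=(0.4267,0.9044)
member 1 (0-2): L=9.3000, (cx,cy)=(1.0000,0.0000)
member 2 (1-2): L=10.0132, (cx,cy)=(0.5281,-0.8492)
solve A·x = −loads:
  F[0-1] = +1136.7626 N (tension)
  F[0-2] = +703.1120 N (tension)
  F[1-2] = -1331.3906 N (compression)
  Rx@0 = -1188.1900 N
  Ry@0 = -1028.0703 N
  Ry@2 = +1130.5903 N

1136.763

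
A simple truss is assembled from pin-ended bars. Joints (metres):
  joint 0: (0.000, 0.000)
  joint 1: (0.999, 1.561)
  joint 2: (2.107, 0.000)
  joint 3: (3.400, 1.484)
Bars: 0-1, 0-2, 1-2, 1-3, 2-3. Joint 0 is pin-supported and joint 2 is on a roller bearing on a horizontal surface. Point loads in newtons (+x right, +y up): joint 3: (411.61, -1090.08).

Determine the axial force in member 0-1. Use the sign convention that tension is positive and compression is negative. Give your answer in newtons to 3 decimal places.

1138.400

N=4 nodes, M=5 members, R=3 reactions → 2N=8, M+R=8
member 0 (0-1): L=1.8533, (cx,cy)=(0.5390,0.8423)
member 1 (0-2): L=2.1070, (cx,cy)=(1.0000,0.0000)
member 2 (1-2): L=1.9143, (cx,cy)=(0.5788,-0.8155)
member 3 (1-3): L=2.4022, (cx,cy)=(0.9995,-0.0321)
member 4 (2-3): L=1.9683, (cx,cy)=(0.6569,0.7540)
solve A·x = −loads:
  F[0-1] = +1138.3998 N (tension)
  F[0-2] = -202.0312 N (compression)
  F[1-2] = -1227.9283 N (compression)
  F[1-3] = +1325.0644 N (tension)
  F[2-3] = -1389.4733 N (compression)
  Rx@0 = -411.6100 N
  Ry@0 = -958.8527 N
  Ry@2 = +2048.9327 N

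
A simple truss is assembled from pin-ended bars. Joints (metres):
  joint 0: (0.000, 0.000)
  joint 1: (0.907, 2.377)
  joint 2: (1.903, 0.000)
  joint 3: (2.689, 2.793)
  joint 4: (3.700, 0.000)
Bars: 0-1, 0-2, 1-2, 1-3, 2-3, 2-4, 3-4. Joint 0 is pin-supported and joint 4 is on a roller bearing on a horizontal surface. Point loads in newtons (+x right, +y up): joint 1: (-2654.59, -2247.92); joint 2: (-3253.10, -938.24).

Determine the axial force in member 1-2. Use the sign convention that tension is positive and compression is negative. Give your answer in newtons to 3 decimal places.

1862.752

N=5 nodes, M=7 members, R=3 reactions → 2N=10, M+R=10
member 0 (0-1): L=2.5442, (cx,cy)=(0.3565,0.9343)
member 1 (0-2): L=1.9030, (cx,cy)=(1.0000,0.0000)
member 2 (1-2): L=2.5772, (cx,cy)=(0.3865,-0.9223)
member 3 (1-3): L=1.8299, (cx,cy)=(0.9738,0.2273)
member 4 (2-3): L=2.9015, (cx,cy)=(0.2709,0.9626)
member 5 (2-4): L=1.7970, (cx,cy)=(1.0000,0.0000)
member 6 (3-4): L=2.9703, (cx,cy)=(0.3404,-0.9403)
solve A·x = −loads:
  F[0-1] = -4129.2661 N (compression)
  F[0-2] = -4435.5985 N (compression)
  F[1-2] = +1862.7519 N (tension)
  F[1-3] = +475.0568 N (tension)
  F[2-3] = -810.0768 N (compression)
  F[2-4] = -243.1724 N (compression)
  F[3-4] = +714.4479 N (tension)
  Rx@0 = +5907.6900 N
  Ry@0 = +3857.9509 N
  Ry@4 = -671.7909 N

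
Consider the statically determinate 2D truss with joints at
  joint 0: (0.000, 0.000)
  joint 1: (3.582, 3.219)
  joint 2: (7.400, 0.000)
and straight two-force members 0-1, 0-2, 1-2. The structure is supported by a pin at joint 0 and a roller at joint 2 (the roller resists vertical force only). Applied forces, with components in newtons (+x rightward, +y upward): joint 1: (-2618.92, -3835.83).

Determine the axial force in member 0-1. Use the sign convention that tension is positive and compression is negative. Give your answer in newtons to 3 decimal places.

-4665.240

N=3 nodes, M=3 members, R=3 reactions → 2N=6, M+R=6
member 0 (0-1): L=4.8159, (cx,cy)=(0.7438,0.6684)
member 1 (0-2): L=7.4000, (cx,cy)=(1.0000,0.0000)
member 2 (1-2): L=4.9939, (cx,cy)=(0.7645,-0.6446)
solve A·x = −loads:
  F[0-1] = -4665.2399 N (compression)
  F[0-2] = +851.0367 N (tension)
  F[1-2] = -1113.1472 N (compression)
  Rx@0 = +2618.9200 N
  Ry@0 = +3118.3111 N
  Ry@2 = +717.5189 N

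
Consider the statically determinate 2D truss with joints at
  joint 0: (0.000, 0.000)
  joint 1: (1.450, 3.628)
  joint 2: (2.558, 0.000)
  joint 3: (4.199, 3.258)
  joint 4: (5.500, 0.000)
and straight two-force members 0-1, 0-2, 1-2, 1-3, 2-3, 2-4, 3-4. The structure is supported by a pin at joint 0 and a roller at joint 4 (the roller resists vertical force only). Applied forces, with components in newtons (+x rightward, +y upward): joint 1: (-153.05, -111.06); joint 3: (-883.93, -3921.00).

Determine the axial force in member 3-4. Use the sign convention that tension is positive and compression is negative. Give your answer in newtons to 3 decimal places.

N=5 nodes, M=7 members, R=3 reactions → 2N=10, M+R=10
member 0 (0-1): L=3.9070, (cx,cy)=(0.3711,0.9286)
member 1 (0-2): L=2.5580, (cx,cy)=(1.0000,0.0000)
member 2 (1-2): L=3.7934, (cx,cy)=(0.2921,-0.9564)
member 3 (1-3): L=2.7738, (cx,cy)=(0.9911,-0.1334)
member 4 (2-3): L=3.6479, (cx,cy)=(0.4498,0.8931)
member 5 (2-4): L=2.9420, (cx,cy)=(1.0000,0.0000)
member 6 (3-4): L=3.5082, (cx,cy)=(0.3709,-0.9287)
solve A·x = −loads:
  F[0-1] = -1759.4996 N (compression)
  F[0-2] = -383.9842 N (compression)
  F[1-2] = +1733.8414 N (tension)
  F[1-3] = -1015.4488 N (compression)
  F[2-3] = -1856.7003 N (compression)
  F[2-4] = +957.6683 N (tension)
  F[3-4] = -2582.3603 N (compression)
  Rx@0 = +1036.9800 N
  Ry@0 = +1633.8406 N
  Ry@4 = +2398.2194 N

-2582.360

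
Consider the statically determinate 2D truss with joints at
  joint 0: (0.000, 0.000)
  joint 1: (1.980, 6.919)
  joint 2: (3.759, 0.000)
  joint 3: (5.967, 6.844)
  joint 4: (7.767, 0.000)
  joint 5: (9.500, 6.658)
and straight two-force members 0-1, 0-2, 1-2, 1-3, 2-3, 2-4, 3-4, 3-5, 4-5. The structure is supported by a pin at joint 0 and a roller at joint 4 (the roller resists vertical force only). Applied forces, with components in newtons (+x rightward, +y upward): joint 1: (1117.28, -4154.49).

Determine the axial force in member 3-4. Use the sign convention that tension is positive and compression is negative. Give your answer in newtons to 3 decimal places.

-2124.241

N=6 nodes, M=9 members, R=3 reactions → 2N=12, M+R=12
member 0 (0-1): L=7.1967, (cx,cy)=(0.2751,0.9614)
member 1 (0-2): L=3.7590, (cx,cy)=(1.0000,0.0000)
member 2 (1-2): L=7.1440, (cx,cy)=(0.2490,-0.9685)
member 3 (1-3): L=3.9877, (cx,cy)=(0.9998,-0.0188)
member 4 (2-3): L=7.1914, (cx,cy)=(0.3070,0.9517)
member 5 (2-4): L=4.0080, (cx,cy)=(1.0000,0.0000)
member 6 (3-4): L=7.0767, (cx,cy)=(0.2544,-0.9671)
member 7 (3-5): L=3.5379, (cx,cy)=(0.9986,-0.0526)
member 8 (4-5): L=6.8798, (cx,cy)=(0.2519,0.9678)
solve A·x = −loads:
  F[0-1] = -2184.4122 N (compression)
  F[0-2] = +1718.2661 N (tension)
  F[1-2] = -2097.9714 N (compression)
  F[1-3] = -1196.0439 N (compression)
  F[2-3] = +2135.0074 N (tension)
  F[2-4] = +540.3097 N (tension)
  F[3-4] = -2124.2415 N (compression)
  F[3-5] = +0.0000 N (tension)
  F[4-5] = -0.0000 N (compression)
  Rx@0 = -1117.2800 N
  Ry@0 = +2100.1124 N
  Ry@4 = +2054.3776 N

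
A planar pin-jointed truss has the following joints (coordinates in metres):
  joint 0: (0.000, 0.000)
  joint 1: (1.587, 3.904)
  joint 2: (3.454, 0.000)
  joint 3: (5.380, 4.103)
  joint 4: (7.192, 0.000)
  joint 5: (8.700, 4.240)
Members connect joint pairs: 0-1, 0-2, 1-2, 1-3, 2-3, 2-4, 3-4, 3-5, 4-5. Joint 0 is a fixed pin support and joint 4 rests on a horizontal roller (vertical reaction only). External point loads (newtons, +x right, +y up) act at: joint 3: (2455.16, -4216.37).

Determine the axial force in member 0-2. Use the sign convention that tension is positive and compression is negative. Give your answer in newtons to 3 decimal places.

2317.616

N=6 nodes, M=9 members, R=3 reactions → 2N=12, M+R=12
member 0 (0-1): L=4.2142, (cx,cy)=(0.3766,0.9264)
member 1 (0-2): L=3.4540, (cx,cy)=(1.0000,0.0000)
member 2 (1-2): L=4.3275, (cx,cy)=(0.4314,-0.9021)
member 3 (1-3): L=3.7982, (cx,cy)=(0.9986,0.0524)
member 4 (2-3): L=4.5326, (cx,cy)=(0.4249,0.9052)
member 5 (2-4): L=3.7380, (cx,cy)=(1.0000,0.0000)
member 6 (3-4): L=4.4853, (cx,cy)=(0.4040,-0.9148)
member 7 (3-5): L=3.3228, (cx,cy)=(0.9991,0.0412)
member 8 (4-5): L=4.5002, (cx,cy)=(0.3351,0.9422)
solve A·x = −loads:
  F[0-1] = +365.2443 N (tension)
  F[0-2] = +2317.6161 N (tension)
  F[1-2] = -358.0741 N (compression)
  F[1-3] = +292.4298 N (tension)
  F[2-3] = +356.8548 N (tension)
  F[2-4] = +2011.4950 N (tension)
  F[3-4] = -4979.1209 N (compression)
  F[3-5] = +0.0000 N (tension)
  F[4-5] = -0.0000 N (compression)
  Rx@0 = -2455.1600 N
  Ry@0 = -338.3564 N
  Ry@4 = +4554.7264 N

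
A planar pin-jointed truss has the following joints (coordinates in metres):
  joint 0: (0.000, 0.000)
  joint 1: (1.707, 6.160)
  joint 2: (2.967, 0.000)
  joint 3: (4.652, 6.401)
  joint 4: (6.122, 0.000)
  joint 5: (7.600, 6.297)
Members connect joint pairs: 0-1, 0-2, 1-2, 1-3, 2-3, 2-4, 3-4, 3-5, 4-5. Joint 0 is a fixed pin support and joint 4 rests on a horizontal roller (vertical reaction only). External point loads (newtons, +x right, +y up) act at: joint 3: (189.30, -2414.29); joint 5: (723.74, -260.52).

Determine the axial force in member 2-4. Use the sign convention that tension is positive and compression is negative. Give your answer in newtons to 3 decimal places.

N=6 nodes, M=9 members, R=3 reactions → 2N=12, M+R=12
member 0 (0-1): L=6.3921, (cx,cy)=(0.2670,0.9637)
member 1 (0-2): L=2.9670, (cx,cy)=(1.0000,0.0000)
member 2 (1-2): L=6.2875, (cx,cy)=(0.2004,-0.9797)
member 3 (1-3): L=2.9548, (cx,cy)=(0.9967,0.0816)
member 4 (2-3): L=6.6191, (cx,cy)=(0.2546,0.9671)
member 5 (2-4): L=3.1550, (cx,cy)=(1.0000,0.0000)
member 6 (3-4): L=6.5676, (cx,cy)=(0.2238,-0.9746)
member 7 (3-5): L=2.9498, (cx,cy)=(0.9994,-0.0353)
member 8 (4-5): L=6.4681, (cx,cy)=(0.2285,0.9735)
solve A·x = −loads:
  F[0-1] = +441.5742 N (tension)
  F[0-2] = +795.1191 N (tension)
  F[1-2] = -417.5103 N (compression)
  F[1-3] = +202.2623 N (tension)
  F[2-3] = +422.9760 N (tension)
  F[2-4] = +603.7755 N (tension)
  F[3-4] = -2941.9286 N (compression)
  F[3-5] = +778.9264 N (tension)
  F[4-5] = -239.3916 N (compression)
  Rx@0 = -913.0400 N
  Ry@0 = -425.5378 N
  Ry@4 = +3100.3478 N

603.776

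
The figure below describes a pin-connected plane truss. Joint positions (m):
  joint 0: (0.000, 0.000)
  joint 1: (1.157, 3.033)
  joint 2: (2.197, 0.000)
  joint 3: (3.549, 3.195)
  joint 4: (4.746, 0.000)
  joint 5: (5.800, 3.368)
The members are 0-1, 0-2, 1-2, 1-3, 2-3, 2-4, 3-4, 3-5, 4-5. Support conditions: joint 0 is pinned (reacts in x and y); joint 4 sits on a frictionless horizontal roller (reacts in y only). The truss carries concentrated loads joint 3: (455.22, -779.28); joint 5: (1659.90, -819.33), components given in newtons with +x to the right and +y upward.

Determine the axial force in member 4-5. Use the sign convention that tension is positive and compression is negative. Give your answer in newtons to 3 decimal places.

N=6 nodes, M=9 members, R=3 reactions → 2N=12, M+R=12
member 0 (0-1): L=3.2462, (cx,cy)=(0.3564,0.9343)
member 1 (0-2): L=2.1970, (cx,cy)=(1.0000,0.0000)
member 2 (1-2): L=3.2064, (cx,cy)=(0.3244,-0.9459)
member 3 (1-3): L=2.3975, (cx,cy)=(0.9977,0.0676)
member 4 (2-3): L=3.4693, (cx,cy)=(0.3897,0.9209)
member 5 (2-4): L=2.5490, (cx,cy)=(1.0000,0.0000)
member 6 (3-4): L=3.4119, (cx,cy)=(0.3508,-0.9364)
member 7 (3-5): L=2.2576, (cx,cy)=(0.9971,0.0766)
member 8 (4-5): L=3.5291, (cx,cy)=(0.2987,0.9544)
solve A·x = −loads:
  F[0-1] = +1573.1287 N (tension)
  F[0-2] = +1554.4286 N (tension)
  F[1-2] = -1479.3257 N (compression)
  F[1-3] = +1042.9035 N (tension)
  F[2-3] = +1519.4768 N (tension)
  F[2-4] = +482.4511 N (tension)
  F[3-4] = -2240.6079 N (compression)
  F[3-5] = +1969.3215 N (tension)
  F[4-5] = -1016.6371 N (compression)
  Rx@0 = -2115.1200 N
  Ry@0 = -1469.8160 N
  Ry@4 = +3068.4260 N

-1016.637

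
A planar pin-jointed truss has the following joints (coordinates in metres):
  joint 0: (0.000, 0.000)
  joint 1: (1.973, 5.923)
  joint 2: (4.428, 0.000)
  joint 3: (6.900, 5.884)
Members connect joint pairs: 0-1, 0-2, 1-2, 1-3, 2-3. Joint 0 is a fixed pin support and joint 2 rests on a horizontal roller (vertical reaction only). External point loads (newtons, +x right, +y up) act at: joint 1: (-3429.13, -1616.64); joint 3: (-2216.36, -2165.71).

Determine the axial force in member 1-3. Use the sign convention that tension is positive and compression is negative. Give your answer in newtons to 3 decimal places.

N=4 nodes, M=5 members, R=3 reactions → 2N=8, M+R=8
member 0 (0-1): L=6.2430, (cx,cy)=(0.3160,0.9487)
member 1 (0-2): L=4.4280, (cx,cy)=(1.0000,0.0000)
member 2 (1-2): L=6.4116, (cx,cy)=(0.3829,-0.9238)
member 3 (1-3): L=4.9272, (cx,cy)=(1.0000,-0.0079)
member 4 (2-3): L=6.3822, (cx,cy)=(0.3873,0.9219)
solve A·x = −loads:
  F[0-1] = -7609.2859 N (compression)
  F[0-2] = -3240.6852 N (compression)
  F[1-2] = +6076.0062 N (tension)
  F[1-3] = -1302.2072 N (compression)
  F[2-3] = -2360.2546 N (compression)
  Rx@0 = +5645.4900 N
  Ry@0 = +7219.2898 N
  Ry@2 = -3436.9398 N

-1302.207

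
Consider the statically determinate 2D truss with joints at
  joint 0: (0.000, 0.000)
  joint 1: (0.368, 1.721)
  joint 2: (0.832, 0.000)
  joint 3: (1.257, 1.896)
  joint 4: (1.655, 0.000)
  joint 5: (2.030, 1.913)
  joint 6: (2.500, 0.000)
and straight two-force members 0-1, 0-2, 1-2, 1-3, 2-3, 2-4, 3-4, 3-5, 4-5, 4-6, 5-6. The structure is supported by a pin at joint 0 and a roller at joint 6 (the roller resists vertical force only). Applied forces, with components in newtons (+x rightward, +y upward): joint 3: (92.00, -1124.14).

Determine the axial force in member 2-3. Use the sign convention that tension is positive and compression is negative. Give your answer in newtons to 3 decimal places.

N=7 nodes, M=11 members, R=3 reactions → 2N=14, M+R=14
member 0 (0-1): L=1.7599, (cx,cy)=(0.2091,0.9779)
member 1 (0-2): L=0.8320, (cx,cy)=(1.0000,0.0000)
member 2 (1-2): L=1.7825, (cx,cy)=(0.2603,-0.9655)
member 3 (1-3): L=0.9061, (cx,cy)=(0.9812,0.1931)
member 4 (2-3): L=1.9430, (cx,cy)=(0.2187,0.9758)
member 5 (2-4): L=0.8230, (cx,cy)=(1.0000,0.0000)
member 6 (3-4): L=1.9373, (cx,cy)=(0.2054,-0.9787)
member 7 (3-5): L=0.7732, (cx,cy)=(0.9998,0.0220)
member 8 (4-5): L=1.9494, (cx,cy)=(0.1924,0.9813)
member 9 (4-6): L=0.8450, (cx,cy)=(1.0000,0.0000)
member 10 (5-6): L=1.9699, (cx,cy)=(0.2386,-0.9711)
solve A·x = −loads:
  F[0-1] = -500.2073 N (compression)
  F[0-2] = +196.5945 N (tension)
  F[1-2] = +460.8334 N (tension)
  F[1-3] = -228.8660 N (compression)
  F[2-3] = -455.9869 N (compression)
  F[2-4] = +416.2938 N (tension)
  F[3-4] = -655.1601 N (compression)
  F[3-5] = -281.7671 N (compression)
  F[4-5] = +653.3888 N (tension)
  F[4-6] = +156.0091 N (tension)
  F[5-6] = -653.8743 N (compression)
  Rx@0 = -92.0000 N
  Ry@0 = +489.1496 N
  Ry@6 = +634.9904 N

-455.987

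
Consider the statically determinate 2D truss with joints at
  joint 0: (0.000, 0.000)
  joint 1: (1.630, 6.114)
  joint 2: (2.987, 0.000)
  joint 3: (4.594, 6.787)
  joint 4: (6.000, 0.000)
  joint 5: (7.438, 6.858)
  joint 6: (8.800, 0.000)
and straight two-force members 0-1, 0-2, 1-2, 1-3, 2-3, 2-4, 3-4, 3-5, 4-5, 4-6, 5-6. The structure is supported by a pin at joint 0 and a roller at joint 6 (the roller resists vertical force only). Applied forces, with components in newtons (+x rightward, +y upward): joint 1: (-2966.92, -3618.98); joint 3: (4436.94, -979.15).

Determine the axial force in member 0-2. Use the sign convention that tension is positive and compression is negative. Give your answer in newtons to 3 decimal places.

N=7 nodes, M=11 members, R=3 reactions → 2N=14, M+R=14
member 0 (0-1): L=6.3276, (cx,cy)=(0.2576,0.9663)
member 1 (0-2): L=2.9870, (cx,cy)=(1.0000,0.0000)
member 2 (1-2): L=6.2628, (cx,cy)=(0.2167,-0.9762)
member 3 (1-3): L=3.0394, (cx,cy)=(0.9752,0.2214)
member 4 (2-3): L=6.9747, (cx,cy)=(0.2304,0.9731)
member 5 (2-4): L=3.0130, (cx,cy)=(1.0000,0.0000)
member 6 (3-4): L=6.9311, (cx,cy)=(0.2029,-0.9792)
member 7 (3-5): L=2.8449, (cx,cy)=(0.9997,0.0250)
member 8 (4-5): L=7.0071, (cx,cy)=(0.2052,0.9787)
member 9 (4-6): L=2.8000, (cx,cy)=(1.0000,0.0000)
member 10 (5-6): L=6.9919, (cx,cy)=(0.1948,-0.9808)
solve A·x = −loads:
  F[0-1] = -2127.7921 N (compression)
  F[0-2] = +2018.1470 N (tension)
  F[1-2] = -988.6405 N (compression)
  F[1-3] = +2700.0284 N (tension)
  F[2-3] = +991.8395 N (tension)
  F[2-4] = +1575.4060 N (tension)
  F[3-4] = -2622.7261 N (compression)
  F[3-5] = -1043.7015 N (compression)
  F[4-5] = +2624.0474 N (tension)
  F[4-6] = +504.8713 N (tension)
  F[5-6] = -2591.7984 N (compression)
  Rx@0 = -1470.0200 N
  Ry@0 = +2055.9805 N
  Ry@6 = +2542.1495 N

2018.147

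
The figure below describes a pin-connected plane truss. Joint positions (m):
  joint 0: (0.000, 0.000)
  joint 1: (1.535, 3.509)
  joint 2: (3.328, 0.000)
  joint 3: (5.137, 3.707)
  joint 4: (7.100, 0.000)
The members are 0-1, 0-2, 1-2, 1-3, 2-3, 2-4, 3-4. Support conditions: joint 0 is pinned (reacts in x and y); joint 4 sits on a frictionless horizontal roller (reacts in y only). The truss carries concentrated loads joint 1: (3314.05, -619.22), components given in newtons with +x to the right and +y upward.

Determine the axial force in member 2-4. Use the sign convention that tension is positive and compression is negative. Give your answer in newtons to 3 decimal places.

N=5 nodes, M=7 members, R=3 reactions → 2N=10, M+R=10
member 0 (0-1): L=3.8301, (cx,cy)=(0.4008,0.9162)
member 1 (0-2): L=3.3280, (cx,cy)=(1.0000,0.0000)
member 2 (1-2): L=3.9405, (cx,cy)=(0.4550,-0.8905)
member 3 (1-3): L=3.6074, (cx,cy)=(0.9985,0.0549)
member 4 (2-3): L=4.1248, (cx,cy)=(0.4386,0.8987)
member 5 (2-4): L=3.7720, (cx,cy)=(1.0000,0.0000)
member 6 (3-4): L=4.1947, (cx,cy)=(0.4680,-0.8837)
solve A·x = −loads:
  F[0-1] = +1257.9919 N (tension)
  F[0-2] = +2809.8748 N (tension)
  F[1-2] = -2104.0145 N (compression)
  F[1-3] = -1855.3183 N (compression)
  F[2-3] = +2084.7796 N (tension)
  F[2-4] = +938.2161 N (tension)
  F[3-4] = -2004.8409 N (compression)
  Rx@0 = -3314.0500 N
  Ry@0 = -1152.5411 N
  Ry@4 = +1771.7611 N

938.216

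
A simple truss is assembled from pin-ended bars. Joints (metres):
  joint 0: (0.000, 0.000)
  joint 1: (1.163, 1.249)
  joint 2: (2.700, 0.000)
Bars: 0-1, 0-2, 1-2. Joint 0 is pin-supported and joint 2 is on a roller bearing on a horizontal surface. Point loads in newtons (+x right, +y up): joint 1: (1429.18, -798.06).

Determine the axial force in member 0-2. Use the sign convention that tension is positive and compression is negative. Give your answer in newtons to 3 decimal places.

N=3 nodes, M=3 members, R=3 reactions → 2N=6, M+R=6
member 0 (0-1): L=1.7066, (cx,cy)=(0.6815,0.7319)
member 1 (0-2): L=2.7000, (cx,cy)=(1.0000,0.0000)
member 2 (1-2): L=1.9805, (cx,cy)=(0.7761,-0.6306)
solve A·x = −loads:
  F[0-1] = +282.6044 N (tension)
  F[0-2] = +1236.5959 N (tension)
  F[1-2] = -1593.4125 N (compression)
  Rx@0 = -1429.1800 N
  Ry@0 = -206.8250 N
  Ry@2 = +1004.8850 N

1236.596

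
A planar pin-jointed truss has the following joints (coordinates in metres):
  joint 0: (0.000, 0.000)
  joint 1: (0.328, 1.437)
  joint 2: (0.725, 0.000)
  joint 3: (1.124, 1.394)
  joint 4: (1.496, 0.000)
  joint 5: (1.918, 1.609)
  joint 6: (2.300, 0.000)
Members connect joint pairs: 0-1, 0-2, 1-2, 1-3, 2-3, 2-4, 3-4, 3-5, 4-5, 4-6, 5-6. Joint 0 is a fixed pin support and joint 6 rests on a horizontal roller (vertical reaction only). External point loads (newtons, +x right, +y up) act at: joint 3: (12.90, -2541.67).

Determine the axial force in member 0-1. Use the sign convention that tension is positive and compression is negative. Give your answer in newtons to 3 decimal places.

N=7 nodes, M=11 members, R=3 reactions → 2N=14, M+R=14
member 0 (0-1): L=1.4740, (cx,cy)=(0.2225,0.9749)
member 1 (0-2): L=0.7250, (cx,cy)=(1.0000,0.0000)
member 2 (1-2): L=1.4908, (cx,cy)=(0.2663,-0.9639)
member 3 (1-3): L=0.7972, (cx,cy)=(0.9985,-0.0539)
member 4 (2-3): L=1.4500, (cx,cy)=(0.2752,0.9614)
member 5 (2-4): L=0.7710, (cx,cy)=(1.0000,0.0000)
member 6 (3-4): L=1.4428, (cx,cy)=(0.2578,-0.9662)
member 7 (3-5): L=0.8226, (cx,cy)=(0.9652,0.2614)
member 8 (4-5): L=1.6634, (cx,cy)=(0.2537,0.9673)
member 9 (4-6): L=0.8040, (cx,cy)=(1.0000,0.0000)
member 10 (5-6): L=1.6537, (cx,cy)=(0.2310,-0.9730)
solve A·x = −loads:
  F[0-1] = -1324.9709 N (compression)
  F[0-2] = +307.7458 N (tension)
  F[1-2] = +1377.2165 N (tension)
  F[1-3] = -662.5555 N (compression)
  F[2-3] = -1380.7950 N (compression)
  F[2-4] = +1054.4532 N (tension)
  F[3-4] = -1482.0838 N (compression)
  F[3-5] = -696.5319 N (compression)
  F[4-5] = +1480.4052 N (tension)
  F[4-6] = +296.7496 N (tension)
  F[5-6] = -1284.6651 N (compression)
  Rx@0 = -12.9000 N
  Ry@0 = +1291.7484 N
  Ry@6 = +1249.9216 N

-1324.971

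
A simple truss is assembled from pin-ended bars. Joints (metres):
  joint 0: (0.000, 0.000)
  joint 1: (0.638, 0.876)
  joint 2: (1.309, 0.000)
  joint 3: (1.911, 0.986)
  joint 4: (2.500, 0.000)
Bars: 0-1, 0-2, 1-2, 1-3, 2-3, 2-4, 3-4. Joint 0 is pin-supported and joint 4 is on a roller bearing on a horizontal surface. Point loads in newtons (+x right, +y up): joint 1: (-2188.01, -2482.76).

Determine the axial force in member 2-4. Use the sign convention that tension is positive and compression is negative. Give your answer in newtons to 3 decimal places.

N=5 nodes, M=7 members, R=3 reactions → 2N=10, M+R=10
member 0 (0-1): L=1.0837, (cx,cy)=(0.5887,0.8083)
member 1 (0-2): L=1.3090, (cx,cy)=(1.0000,0.0000)
member 2 (1-2): L=1.1035, (cx,cy)=(0.6081,-0.7939)
member 3 (1-3): L=1.2777, (cx,cy)=(0.9963,0.0861)
member 4 (2-3): L=1.1552, (cx,cy)=(0.5211,0.8535)
member 5 (2-4): L=1.1910, (cx,cy)=(1.0000,0.0000)
member 6 (3-4): L=1.1485, (cx,cy)=(0.5128,-0.8585)
solve A·x = −loads:
  F[0-1] = -3236.0745 N (compression)
  F[0-2] = -282.8675 N (compression)
  F[1-2] = +186.1039 N (tension)
  F[1-3] = +170.3321 N (tension)
  F[2-3] = -173.1023 N (compression)
  F[2-4] = -79.4961 N (compression)
  F[3-4] = +155.0144 N (tension)
  Rx@0 = +2188.0100 N
  Ry@0 = +2615.8384 N
  Ry@4 = -133.0784 N

-79.496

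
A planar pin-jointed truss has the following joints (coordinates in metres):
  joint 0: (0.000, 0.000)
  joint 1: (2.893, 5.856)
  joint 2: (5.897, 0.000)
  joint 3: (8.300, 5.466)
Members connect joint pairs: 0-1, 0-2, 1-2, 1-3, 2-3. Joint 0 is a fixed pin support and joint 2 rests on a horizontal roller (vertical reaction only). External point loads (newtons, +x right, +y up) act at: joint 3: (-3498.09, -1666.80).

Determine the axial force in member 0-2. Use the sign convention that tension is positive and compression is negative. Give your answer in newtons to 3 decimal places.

N=4 nodes, M=5 members, R=3 reactions → 2N=8, M+R=8
member 0 (0-1): L=6.5316, (cx,cy)=(0.4429,0.8966)
member 1 (0-2): L=5.8970, (cx,cy)=(1.0000,0.0000)
member 2 (1-2): L=6.5815, (cx,cy)=(0.4564,-0.8898)
member 3 (1-3): L=5.4210, (cx,cy)=(0.9974,-0.0719)
member 4 (2-3): L=5.9709, (cx,cy)=(0.4025,0.9154)
solve A·x = −loads:
  F[0-1] = -2858.9357 N (compression)
  F[0-2] = -2231.8056 N (compression)
  F[1-2] = +3098.0662 N (tension)
  F[1-3] = -2687.2909 N (compression)
  F[2-3] = -2031.9483 N (compression)
  Rx@0 = +3498.0900 N
  Ry@0 = +2563.2083 N
  Ry@2 = -896.4083 N

-2231.806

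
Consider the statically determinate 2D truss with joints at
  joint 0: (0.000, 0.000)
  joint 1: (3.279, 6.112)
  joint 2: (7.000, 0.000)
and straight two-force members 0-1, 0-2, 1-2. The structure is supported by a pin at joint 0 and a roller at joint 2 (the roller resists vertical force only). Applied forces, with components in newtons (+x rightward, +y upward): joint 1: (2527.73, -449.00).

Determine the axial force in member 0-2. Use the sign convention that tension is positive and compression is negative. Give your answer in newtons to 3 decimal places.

N=3 nodes, M=3 members, R=3 reactions → 2N=6, M+R=6
member 0 (0-1): L=6.9360, (cx,cy)=(0.4727,0.8812)
member 1 (0-2): L=7.0000, (cx,cy)=(1.0000,0.0000)
member 2 (1-2): L=7.1556, (cx,cy)=(0.5200,-0.8542)
solve A·x = −loads:
  F[0-1] = +2233.7730 N (tension)
  F[0-2] = +1471.7151 N (tension)
  F[1-2] = -2830.1481 N (compression)
  Rx@0 = -2527.7300 N
  Ry@0 = -1968.3938 N
  Ry@2 = +2417.3938 N

1471.715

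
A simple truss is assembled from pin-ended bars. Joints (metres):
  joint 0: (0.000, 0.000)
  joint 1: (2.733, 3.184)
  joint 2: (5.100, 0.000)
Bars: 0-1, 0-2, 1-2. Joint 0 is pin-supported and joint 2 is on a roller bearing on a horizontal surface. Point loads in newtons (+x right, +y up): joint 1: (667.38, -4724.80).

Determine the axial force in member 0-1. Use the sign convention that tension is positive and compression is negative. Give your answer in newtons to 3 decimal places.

-2340.806

N=3 nodes, M=3 members, R=3 reactions → 2N=6, M+R=6
member 0 (0-1): L=4.1961, (cx,cy)=(0.6513,0.7588)
member 1 (0-2): L=5.1000, (cx,cy)=(1.0000,0.0000)
member 2 (1-2): L=3.9674, (cx,cy)=(0.5966,-0.8025)
solve A·x = −loads:
  F[0-1] = -2340.8057 N (compression)
  F[0-2] = +2191.9962 N (tension)
  F[1-2] = -3674.1038 N (compression)
  Rx@0 = -667.3800 N
  Ry@0 = +1776.2086 N
  Ry@2 = +2948.5914 N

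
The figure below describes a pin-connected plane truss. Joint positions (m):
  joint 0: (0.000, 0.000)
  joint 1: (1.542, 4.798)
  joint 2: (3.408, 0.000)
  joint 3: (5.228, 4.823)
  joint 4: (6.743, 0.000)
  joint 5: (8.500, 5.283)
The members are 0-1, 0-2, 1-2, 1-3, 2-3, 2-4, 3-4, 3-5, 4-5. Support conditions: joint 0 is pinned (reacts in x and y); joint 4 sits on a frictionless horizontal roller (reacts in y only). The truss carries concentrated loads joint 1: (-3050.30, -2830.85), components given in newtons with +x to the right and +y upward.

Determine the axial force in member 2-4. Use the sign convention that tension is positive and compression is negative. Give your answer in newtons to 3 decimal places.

-478.432

N=6 nodes, M=9 members, R=3 reactions → 2N=12, M+R=12
member 0 (0-1): L=5.0397, (cx,cy)=(0.3060,0.9520)
member 1 (0-2): L=3.4080, (cx,cy)=(1.0000,0.0000)
member 2 (1-2): L=5.1481, (cx,cy)=(0.3625,-0.9320)
member 3 (1-3): L=3.6861, (cx,cy)=(1.0000,0.0068)
member 4 (2-3): L=5.1550, (cx,cy)=(0.3531,0.9356)
member 5 (2-4): L=3.3350, (cx,cy)=(1.0000,0.0000)
member 6 (3-4): L=5.0553, (cx,cy)=(0.2997,-0.9540)
member 7 (3-5): L=3.3042, (cx,cy)=(0.9903,0.1392)
member 8 (4-5): L=5.5675, (cx,cy)=(0.3156,0.9489)
solve A·x = −loads:
  F[0-1] = -4573.2654 N (compression)
  F[0-2] = -1651.0150 N (compression)
  F[1-2] = +1641.9010 N (tension)
  F[1-3] = +1055.9077 N (tension)
  F[2-3] = -1635.5757 N (compression)
  F[2-4] = -478.4315 N (compression)
  F[3-4] = +1596.4610 N (tension)
  F[3-5] = -0.0000 N (compression)
  F[4-5] = -0.0000 N (compression)
  Rx@0 = +3050.3000 N
  Ry@0 = +4353.9360 N
  Ry@4 = -1523.0860 N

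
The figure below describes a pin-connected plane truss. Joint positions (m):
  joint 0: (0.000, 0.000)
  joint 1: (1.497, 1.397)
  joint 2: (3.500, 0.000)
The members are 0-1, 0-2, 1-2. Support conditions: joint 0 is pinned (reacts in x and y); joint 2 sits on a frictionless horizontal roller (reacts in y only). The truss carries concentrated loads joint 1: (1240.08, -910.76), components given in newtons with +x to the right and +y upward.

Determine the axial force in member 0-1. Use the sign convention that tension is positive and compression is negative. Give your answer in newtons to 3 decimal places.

N=3 nodes, M=3 members, R=3 reactions → 2N=6, M+R=6
member 0 (0-1): L=2.0476, (cx,cy)=(0.7311,0.6823)
member 1 (0-2): L=3.5000, (cx,cy)=(1.0000,0.0000)
member 2 (1-2): L=2.4421, (cx,cy)=(0.8202,-0.5721)
solve A·x = −loads:
  F[0-1] = -38.4687 N (compression)
  F[0-2] = +1268.2046 N (tension)
  F[1-2] = -1546.1915 N (compression)
  Rx@0 = -1240.0800 N
  Ry@0 = +26.2459 N
  Ry@2 = +884.5141 N

-38.469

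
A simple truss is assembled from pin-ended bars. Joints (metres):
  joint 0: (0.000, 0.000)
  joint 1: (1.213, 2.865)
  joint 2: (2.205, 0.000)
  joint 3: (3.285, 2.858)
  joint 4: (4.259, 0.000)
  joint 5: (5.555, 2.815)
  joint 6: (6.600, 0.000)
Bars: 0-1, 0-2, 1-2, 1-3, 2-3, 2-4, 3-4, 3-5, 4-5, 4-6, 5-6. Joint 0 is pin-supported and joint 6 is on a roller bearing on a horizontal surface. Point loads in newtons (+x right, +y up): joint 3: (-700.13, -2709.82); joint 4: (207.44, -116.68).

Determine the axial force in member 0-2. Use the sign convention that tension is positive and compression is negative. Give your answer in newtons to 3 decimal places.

229.450

N=7 nodes, M=11 members, R=3 reactions → 2N=14, M+R=14
member 0 (0-1): L=3.1112, (cx,cy)=(0.3899,0.9209)
member 1 (0-2): L=2.2050, (cx,cy)=(1.0000,0.0000)
member 2 (1-2): L=3.0319, (cx,cy)=(0.3272,-0.9450)
member 3 (1-3): L=2.0720, (cx,cy)=(1.0000,-0.0034)
member 4 (2-3): L=3.0553, (cx,cy)=(0.3535,0.9354)
member 5 (2-4): L=2.0540, (cx,cy)=(1.0000,0.0000)
member 6 (3-4): L=3.0194, (cx,cy)=(0.3226,-0.9465)
member 7 (3-5): L=2.2704, (cx,cy)=(0.9998,-0.0189)
member 8 (4-5): L=3.0990, (cx,cy)=(0.4182,0.9084)
member 9 (4-6): L=2.3410, (cx,cy)=(1.0000,0.0000)
member 10 (5-6): L=3.0027, (cx,cy)=(0.3480,-0.9375)
solve A·x = −loads:
  F[0-1] = -1852.2062 N (compression)
  F[0-2] = +229.4503 N (tension)
  F[1-2] = +1809.6795 N (tension)
  F[1-3] = -1314.2566 N (compression)
  F[2-3] = -1828.0971 N (compression)
  F[2-4] = +1467.7725 N (tension)
  F[3-4] = -1042.4080 N (compression)
  F[3-5] = -924.2388 N (compression)
  F[4-5] = +1214.6821 N (tension)
  F[4-6] = +416.0948 N (tension)
  F[5-6] = -1195.6084 N (compression)
  Rx@0 = +492.6900 N
  Ry@0 = +1705.6322 N
  Ry@6 = +1120.8678 N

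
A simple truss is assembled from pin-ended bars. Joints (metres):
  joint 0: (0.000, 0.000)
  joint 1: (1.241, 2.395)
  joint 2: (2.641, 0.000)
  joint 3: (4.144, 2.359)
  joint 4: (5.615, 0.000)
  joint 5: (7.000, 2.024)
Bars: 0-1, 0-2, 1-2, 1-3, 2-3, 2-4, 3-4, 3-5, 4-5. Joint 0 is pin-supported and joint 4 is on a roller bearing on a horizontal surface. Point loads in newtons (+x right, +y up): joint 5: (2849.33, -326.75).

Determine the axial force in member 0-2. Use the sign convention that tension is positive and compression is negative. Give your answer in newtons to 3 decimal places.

2275.374

N=6 nodes, M=9 members, R=3 reactions → 2N=12, M+R=12
member 0 (0-1): L=2.6974, (cx,cy)=(0.4601,0.8879)
member 1 (0-2): L=2.6410, (cx,cy)=(1.0000,0.0000)
member 2 (1-2): L=2.7742, (cx,cy)=(0.5047,-0.8633)
member 3 (1-3): L=2.9032, (cx,cy)=(0.9999,-0.0124)
member 4 (2-3): L=2.7971, (cx,cy)=(0.5373,0.8434)
member 5 (2-4): L=2.9740, (cx,cy)=(1.0000,0.0000)
member 6 (3-4): L=2.7801, (cx,cy)=(0.5291,-0.8485)
member 7 (3-5): L=2.8756, (cx,cy)=(0.9932,-0.1165)
member 8 (4-5): L=2.4525, (cx,cy)=(0.5647,0.8253)
solve A·x = −loads:
  F[0-1] = +1247.5449 N (tension)
  F[0-2] = +2275.3742 N (tension)
  F[1-2] = -1300.7124 N (compression)
  F[1-3] = +1230.4618 N (tension)
  F[2-3] = +1331.4872 N (tension)
  F[2-4] = +903.5041 N (tension)
  F[3-4] = -1698.6016 N (compression)
  F[3-5] = +2864.1016 N (tension)
  F[4-5] = +8.3763 N (tension)
  Rx@0 = -2849.3300 N
  Ry@0 = -1107.6746 N
  Ry@4 = +1434.4246 N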